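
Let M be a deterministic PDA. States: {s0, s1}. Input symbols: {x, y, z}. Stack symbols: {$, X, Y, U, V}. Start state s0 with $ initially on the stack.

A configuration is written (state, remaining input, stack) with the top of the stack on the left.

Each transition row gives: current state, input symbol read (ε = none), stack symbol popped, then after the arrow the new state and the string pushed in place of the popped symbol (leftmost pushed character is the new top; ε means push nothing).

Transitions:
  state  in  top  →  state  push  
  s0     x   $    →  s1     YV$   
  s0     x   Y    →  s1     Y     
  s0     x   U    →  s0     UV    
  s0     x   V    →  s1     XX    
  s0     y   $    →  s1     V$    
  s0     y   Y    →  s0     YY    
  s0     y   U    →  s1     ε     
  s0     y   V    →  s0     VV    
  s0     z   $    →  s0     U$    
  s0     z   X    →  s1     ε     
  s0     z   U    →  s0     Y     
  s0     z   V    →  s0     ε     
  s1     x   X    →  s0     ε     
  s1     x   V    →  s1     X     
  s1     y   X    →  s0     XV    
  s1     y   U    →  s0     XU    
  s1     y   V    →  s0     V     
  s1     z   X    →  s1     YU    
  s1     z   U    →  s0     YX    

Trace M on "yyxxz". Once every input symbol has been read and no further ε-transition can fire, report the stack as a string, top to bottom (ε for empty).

(s0, yyxxz, $)
  read y, top $: go to s1, push V$ → (s1, yxxz, V$)
  read y, top V: go to s0, push V → (s0, xxz, V$)
  read x, top V: go to s1, push XX → (s1, xz, XX$)
  read x, top X: go to s0, push ε → (s0, z, X$)
  read z, top X: go to s1, push ε → (s1, ε, $)
All input consumed in state s1 with stack $.

$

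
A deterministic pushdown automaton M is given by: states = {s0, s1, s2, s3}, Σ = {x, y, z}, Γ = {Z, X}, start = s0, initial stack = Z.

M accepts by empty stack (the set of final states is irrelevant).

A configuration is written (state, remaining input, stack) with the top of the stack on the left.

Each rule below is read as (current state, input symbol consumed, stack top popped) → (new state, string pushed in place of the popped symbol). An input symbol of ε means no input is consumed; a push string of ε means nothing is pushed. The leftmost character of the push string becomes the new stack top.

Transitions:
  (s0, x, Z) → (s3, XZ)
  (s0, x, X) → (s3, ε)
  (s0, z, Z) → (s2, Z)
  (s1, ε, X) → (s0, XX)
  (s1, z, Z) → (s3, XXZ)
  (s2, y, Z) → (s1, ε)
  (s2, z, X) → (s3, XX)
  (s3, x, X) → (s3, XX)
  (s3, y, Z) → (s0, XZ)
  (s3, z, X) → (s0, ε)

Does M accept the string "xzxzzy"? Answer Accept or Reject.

(s0, xzxzzy, Z)
  read x, top Z: go to s3, push XZ → (s3, zxzzy, XZ)
  read z, top X: go to s0, push ε → (s0, xzzy, Z)
  read x, top Z: go to s3, push XZ → (s3, zzy, XZ)
  read z, top X: go to s0, push ε → (s0, zy, Z)
  read z, top Z: go to s2, push Z → (s2, y, Z)
  read y, top Z: go to s1, push ε → (s1, ε, ε)
All input consumed and the stack is empty.

Accept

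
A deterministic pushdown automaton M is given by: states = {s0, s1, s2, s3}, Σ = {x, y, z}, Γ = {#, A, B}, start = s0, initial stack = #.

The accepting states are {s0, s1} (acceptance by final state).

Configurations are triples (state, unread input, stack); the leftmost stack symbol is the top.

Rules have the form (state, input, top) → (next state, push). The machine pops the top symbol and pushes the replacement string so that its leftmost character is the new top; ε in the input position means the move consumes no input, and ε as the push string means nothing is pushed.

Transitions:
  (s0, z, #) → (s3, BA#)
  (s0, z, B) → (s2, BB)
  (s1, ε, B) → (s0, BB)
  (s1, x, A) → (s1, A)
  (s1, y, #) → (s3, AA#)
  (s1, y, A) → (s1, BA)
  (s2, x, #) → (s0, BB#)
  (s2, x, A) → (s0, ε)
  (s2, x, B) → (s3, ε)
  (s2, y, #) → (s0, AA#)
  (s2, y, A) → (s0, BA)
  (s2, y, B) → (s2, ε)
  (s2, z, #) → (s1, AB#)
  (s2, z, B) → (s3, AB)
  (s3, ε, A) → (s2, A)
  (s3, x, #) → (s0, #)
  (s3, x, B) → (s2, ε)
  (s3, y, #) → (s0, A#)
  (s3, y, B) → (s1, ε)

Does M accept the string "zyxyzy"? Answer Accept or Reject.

Reject

(s0, zyxyzy, #)
  read z, top #: go to s3, push BA# → (s3, yxyzy, BA#)
  read y, top B: go to s1, push ε → (s1, xyzy, A#)
  read x, top A: go to s1, push A → (s1, yzy, A#)
  read y, top A: go to s1, push BA → (s1, zy, BA#)
  ε-move, top B: go to s0, push BB → (s0, zy, BBA#)
  read z, top B: go to s2, push BB → (s2, y, BBBA#)
  read y, top B: go to s2, push ε → (s2, ε, BBA#)
All input consumed; state s2 ∉ F and no further ε-move applies.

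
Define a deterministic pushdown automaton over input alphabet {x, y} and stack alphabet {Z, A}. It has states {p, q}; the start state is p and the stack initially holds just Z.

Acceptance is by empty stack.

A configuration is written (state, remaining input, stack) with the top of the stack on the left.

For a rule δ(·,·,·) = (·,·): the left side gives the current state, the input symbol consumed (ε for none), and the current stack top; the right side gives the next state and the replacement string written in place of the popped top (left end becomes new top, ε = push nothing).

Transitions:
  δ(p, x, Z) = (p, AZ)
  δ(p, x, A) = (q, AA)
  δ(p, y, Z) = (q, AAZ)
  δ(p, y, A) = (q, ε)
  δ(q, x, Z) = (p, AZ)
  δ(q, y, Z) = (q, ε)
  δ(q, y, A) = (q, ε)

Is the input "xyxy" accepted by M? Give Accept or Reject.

(p, xyxy, Z) ⊢ (p, yxy, AZ) ⊢ (q, xy, Z) ⊢ (p, y, AZ) ⊢ (q, ε, Z)
All input consumed; stack is Z, not empty, and no further ε-move applies.

Reject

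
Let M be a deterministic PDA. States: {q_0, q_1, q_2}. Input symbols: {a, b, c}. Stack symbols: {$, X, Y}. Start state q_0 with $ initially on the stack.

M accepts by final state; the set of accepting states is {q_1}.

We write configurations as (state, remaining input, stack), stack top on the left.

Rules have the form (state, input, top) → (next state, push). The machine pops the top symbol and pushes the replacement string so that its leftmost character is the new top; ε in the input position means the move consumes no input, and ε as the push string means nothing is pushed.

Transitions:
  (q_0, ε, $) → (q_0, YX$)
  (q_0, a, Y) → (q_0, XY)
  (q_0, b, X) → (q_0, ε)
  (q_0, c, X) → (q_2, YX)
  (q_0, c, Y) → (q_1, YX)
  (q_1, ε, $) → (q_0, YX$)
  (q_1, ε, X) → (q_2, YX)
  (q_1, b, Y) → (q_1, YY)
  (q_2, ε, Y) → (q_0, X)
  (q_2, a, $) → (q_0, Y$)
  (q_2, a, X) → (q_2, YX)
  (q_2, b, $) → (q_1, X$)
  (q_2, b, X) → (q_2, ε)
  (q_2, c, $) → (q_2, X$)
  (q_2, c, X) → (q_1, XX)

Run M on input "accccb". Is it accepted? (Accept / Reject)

Reject

(q_0, accccb, $) ⊢ (q_0, accccb, YX$) ⊢ (q_0, ccccb, XYX$) ⊢ (q_2, cccb, YXYX$) ⊢ (q_0, cccb, XXYX$) ⊢ (q_2, ccb, YXXYX$) ⊢ (q_0, ccb, XXXYX$) ⊢ (q_2, cb, YXXXYX$) ⊢ (q_0, cb, XXXXYX$) ⊢ (q_2, b, YXXXXYX$) ⊢ (q_0, b, XXXXXYX$) ⊢ (q_0, ε, XXXXYX$)
All input consumed; state q_0 ∉ F and no further ε-move applies.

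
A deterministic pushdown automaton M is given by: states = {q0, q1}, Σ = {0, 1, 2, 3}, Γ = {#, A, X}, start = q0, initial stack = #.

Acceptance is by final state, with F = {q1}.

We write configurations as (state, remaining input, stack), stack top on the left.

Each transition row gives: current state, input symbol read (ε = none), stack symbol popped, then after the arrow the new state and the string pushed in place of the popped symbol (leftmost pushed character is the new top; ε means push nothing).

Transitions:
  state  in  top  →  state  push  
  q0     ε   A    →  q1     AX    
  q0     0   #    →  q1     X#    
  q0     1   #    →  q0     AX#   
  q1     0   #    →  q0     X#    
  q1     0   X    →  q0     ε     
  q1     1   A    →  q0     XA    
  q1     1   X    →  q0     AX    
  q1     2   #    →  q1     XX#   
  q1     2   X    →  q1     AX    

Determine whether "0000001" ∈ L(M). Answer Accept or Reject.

Accept

(q0, 0000001, #)
  read 0, top #: go to q1, push X# → (q1, 000001, X#)
  read 0, top X: go to q0, push ε → (q0, 00001, #)
  read 0, top #: go to q1, push X# → (q1, 0001, X#)
  read 0, top X: go to q0, push ε → (q0, 001, #)
  read 0, top #: go to q1, push X# → (q1, 01, X#)
  read 0, top X: go to q0, push ε → (q0, 1, #)
  read 1, top #: go to q0, push AX# → (q0, ε, AX#)
  ε-move, top A: go to q1, push AX → (q1, ε, AXX#)
All input consumed; state q1 ∈ F.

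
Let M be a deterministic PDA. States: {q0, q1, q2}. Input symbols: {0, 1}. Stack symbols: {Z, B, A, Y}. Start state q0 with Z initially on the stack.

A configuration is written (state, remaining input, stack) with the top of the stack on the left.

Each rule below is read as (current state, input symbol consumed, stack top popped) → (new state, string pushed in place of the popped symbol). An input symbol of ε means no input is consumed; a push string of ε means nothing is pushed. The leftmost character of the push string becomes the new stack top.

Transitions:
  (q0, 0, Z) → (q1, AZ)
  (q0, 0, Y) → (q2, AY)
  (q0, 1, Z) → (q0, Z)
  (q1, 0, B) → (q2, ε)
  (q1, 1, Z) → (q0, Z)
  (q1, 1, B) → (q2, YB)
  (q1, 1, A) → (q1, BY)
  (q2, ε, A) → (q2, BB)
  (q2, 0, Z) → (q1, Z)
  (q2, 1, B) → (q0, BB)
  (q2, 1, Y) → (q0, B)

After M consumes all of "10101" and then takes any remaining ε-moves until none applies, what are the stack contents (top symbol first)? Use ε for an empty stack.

(q0, 10101, Z)
  read 1, top Z: go to q0, push Z → (q0, 0101, Z)
  read 0, top Z: go to q1, push AZ → (q1, 101, AZ)
  read 1, top A: go to q1, push BY → (q1, 01, BYZ)
  read 0, top B: go to q2, push ε → (q2, 1, YZ)
  read 1, top Y: go to q0, push B → (q0, ε, BZ)
All input consumed in state q0 with stack BZ.

BZ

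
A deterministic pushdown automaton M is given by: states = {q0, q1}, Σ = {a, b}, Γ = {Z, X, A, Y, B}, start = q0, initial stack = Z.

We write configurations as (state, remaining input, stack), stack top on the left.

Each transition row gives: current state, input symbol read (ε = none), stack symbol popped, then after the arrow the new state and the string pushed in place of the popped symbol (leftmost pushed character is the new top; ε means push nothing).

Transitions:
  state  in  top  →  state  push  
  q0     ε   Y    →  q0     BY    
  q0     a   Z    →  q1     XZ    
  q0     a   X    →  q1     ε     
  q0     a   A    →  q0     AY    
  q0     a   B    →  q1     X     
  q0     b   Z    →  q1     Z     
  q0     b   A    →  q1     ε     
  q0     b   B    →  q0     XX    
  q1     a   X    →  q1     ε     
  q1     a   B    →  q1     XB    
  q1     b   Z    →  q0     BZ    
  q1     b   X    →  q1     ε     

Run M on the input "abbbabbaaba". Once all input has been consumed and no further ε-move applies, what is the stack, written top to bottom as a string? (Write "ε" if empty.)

XZ

(q0, abbbabbaaba, Z)
  read a, top Z: go to q1, push XZ → (q1, bbbabbaaba, XZ)
  read b, top X: go to q1, push ε → (q1, bbabbaaba, Z)
  read b, top Z: go to q0, push BZ → (q0, babbaaba, BZ)
  read b, top B: go to q0, push XX → (q0, abbaaba, XXZ)
  read a, top X: go to q1, push ε → (q1, bbaaba, XZ)
  read b, top X: go to q1, push ε → (q1, baaba, Z)
  read b, top Z: go to q0, push BZ → (q0, aaba, BZ)
  read a, top B: go to q1, push X → (q1, aba, XZ)
  read a, top X: go to q1, push ε → (q1, ba, Z)
  read b, top Z: go to q0, push BZ → (q0, a, BZ)
  read a, top B: go to q1, push X → (q1, ε, XZ)
All input consumed in state q1 with stack XZ.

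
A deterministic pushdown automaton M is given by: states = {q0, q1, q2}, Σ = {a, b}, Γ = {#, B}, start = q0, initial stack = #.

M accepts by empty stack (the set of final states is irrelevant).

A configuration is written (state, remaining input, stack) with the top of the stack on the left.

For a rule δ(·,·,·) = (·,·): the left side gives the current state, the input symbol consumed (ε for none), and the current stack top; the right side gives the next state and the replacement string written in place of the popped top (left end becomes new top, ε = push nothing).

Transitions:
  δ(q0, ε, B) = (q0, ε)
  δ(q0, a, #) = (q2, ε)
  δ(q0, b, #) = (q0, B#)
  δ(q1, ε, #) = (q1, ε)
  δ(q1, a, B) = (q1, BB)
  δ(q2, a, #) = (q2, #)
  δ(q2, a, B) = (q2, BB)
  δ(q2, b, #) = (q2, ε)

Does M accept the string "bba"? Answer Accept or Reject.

Accept

(q0, bba, #)
  read b, top #: go to q0, push B# → (q0, ba, B#)
  ε-move, top B: go to q0, push ε → (q0, ba, #)
  read b, top #: go to q0, push B# → (q0, a, B#)
  ε-move, top B: go to q0, push ε → (q0, a, #)
  read a, top #: go to q2, push ε → (q2, ε, ε)
All input consumed and the stack is empty.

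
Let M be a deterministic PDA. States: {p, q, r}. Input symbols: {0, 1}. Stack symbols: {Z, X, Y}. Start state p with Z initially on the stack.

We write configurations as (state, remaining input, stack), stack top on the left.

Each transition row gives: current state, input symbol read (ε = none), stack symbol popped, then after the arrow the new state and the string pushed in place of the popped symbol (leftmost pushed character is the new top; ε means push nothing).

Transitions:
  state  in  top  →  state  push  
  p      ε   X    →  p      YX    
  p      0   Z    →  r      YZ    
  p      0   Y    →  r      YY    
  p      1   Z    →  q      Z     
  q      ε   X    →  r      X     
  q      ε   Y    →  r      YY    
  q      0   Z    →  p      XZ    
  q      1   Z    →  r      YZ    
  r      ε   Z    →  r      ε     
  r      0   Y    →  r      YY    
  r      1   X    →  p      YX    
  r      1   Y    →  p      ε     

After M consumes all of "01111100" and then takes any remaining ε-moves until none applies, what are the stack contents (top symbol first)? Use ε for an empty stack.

(p, 01111100, Z)
  read 0, top Z: go to r, push YZ → (r, 1111100, YZ)
  read 1, top Y: go to p, push ε → (p, 111100, Z)
  read 1, top Z: go to q, push Z → (q, 11100, Z)
  read 1, top Z: go to r, push YZ → (r, 1100, YZ)
  read 1, top Y: go to p, push ε → (p, 100, Z)
  read 1, top Z: go to q, push Z → (q, 00, Z)
  read 0, top Z: go to p, push XZ → (p, 0, XZ)
  ε-move, top X: go to p, push YX → (p, 0, YXZ)
  read 0, top Y: go to r, push YY → (r, ε, YYXZ)
All input consumed in state r with stack YYXZ.

YYXZ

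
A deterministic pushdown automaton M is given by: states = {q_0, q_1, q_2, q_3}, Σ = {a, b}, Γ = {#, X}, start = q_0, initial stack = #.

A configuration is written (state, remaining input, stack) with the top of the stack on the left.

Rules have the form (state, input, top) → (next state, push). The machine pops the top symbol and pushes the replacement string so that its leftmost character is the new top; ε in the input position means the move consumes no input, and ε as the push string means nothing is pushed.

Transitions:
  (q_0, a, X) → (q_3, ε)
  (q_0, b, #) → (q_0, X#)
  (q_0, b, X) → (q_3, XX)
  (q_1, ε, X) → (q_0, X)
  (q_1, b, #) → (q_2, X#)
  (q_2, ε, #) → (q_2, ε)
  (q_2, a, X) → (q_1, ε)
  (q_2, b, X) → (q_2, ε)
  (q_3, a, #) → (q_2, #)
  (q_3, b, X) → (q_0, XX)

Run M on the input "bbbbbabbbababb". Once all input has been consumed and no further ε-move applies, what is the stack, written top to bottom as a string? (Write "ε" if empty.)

(q_0, bbbbbabbbababb, #)
  read b, top #: go to q_0, push X# → (q_0, bbbbabbbababb, X#)
  read b, top X: go to q_3, push XX → (q_3, bbbabbbababb, XX#)
  read b, top X: go to q_0, push XX → (q_0, bbabbbababb, XXX#)
  read b, top X: go to q_3, push XX → (q_3, babbbababb, XXXX#)
  read b, top X: go to q_0, push XX → (q_0, abbbababb, XXXXX#)
  read a, top X: go to q_3, push ε → (q_3, bbbababb, XXXX#)
  read b, top X: go to q_0, push XX → (q_0, bbababb, XXXXX#)
  read b, top X: go to q_3, push XX → (q_3, bababb, XXXXXX#)
  read b, top X: go to q_0, push XX → (q_0, ababb, XXXXXXX#)
  read a, top X: go to q_3, push ε → (q_3, babb, XXXXXX#)
  read b, top X: go to q_0, push XX → (q_0, abb, XXXXXXX#)
  read a, top X: go to q_3, push ε → (q_3, bb, XXXXXX#)
  read b, top X: go to q_0, push XX → (q_0, b, XXXXXXX#)
  read b, top X: go to q_3, push XX → (q_3, ε, XXXXXXXX#)
All input consumed in state q_3 with stack XXXXXXXX#.

XXXXXXXX#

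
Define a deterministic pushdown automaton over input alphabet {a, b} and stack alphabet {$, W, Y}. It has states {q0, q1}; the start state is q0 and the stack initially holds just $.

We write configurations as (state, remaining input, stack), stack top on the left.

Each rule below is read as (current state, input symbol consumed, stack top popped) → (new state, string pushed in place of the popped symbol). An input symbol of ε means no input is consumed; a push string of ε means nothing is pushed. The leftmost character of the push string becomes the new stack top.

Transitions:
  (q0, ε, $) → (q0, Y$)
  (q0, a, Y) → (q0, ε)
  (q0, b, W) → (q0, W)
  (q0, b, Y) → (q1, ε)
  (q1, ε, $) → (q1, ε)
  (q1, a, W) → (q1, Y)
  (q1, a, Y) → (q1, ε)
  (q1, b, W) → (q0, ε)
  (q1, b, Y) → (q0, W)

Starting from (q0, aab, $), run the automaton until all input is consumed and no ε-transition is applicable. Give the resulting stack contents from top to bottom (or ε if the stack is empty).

(q0, aab, $) ⊢ (q0, aab, Y$) ⊢ (q0, ab, $) ⊢ (q0, ab, Y$) ⊢ (q0, b, $) ⊢ (q0, b, Y$) ⊢ (q1, ε, $) ⊢ (q1, ε, ε)
All input consumed in state q1 with stack ε.

ε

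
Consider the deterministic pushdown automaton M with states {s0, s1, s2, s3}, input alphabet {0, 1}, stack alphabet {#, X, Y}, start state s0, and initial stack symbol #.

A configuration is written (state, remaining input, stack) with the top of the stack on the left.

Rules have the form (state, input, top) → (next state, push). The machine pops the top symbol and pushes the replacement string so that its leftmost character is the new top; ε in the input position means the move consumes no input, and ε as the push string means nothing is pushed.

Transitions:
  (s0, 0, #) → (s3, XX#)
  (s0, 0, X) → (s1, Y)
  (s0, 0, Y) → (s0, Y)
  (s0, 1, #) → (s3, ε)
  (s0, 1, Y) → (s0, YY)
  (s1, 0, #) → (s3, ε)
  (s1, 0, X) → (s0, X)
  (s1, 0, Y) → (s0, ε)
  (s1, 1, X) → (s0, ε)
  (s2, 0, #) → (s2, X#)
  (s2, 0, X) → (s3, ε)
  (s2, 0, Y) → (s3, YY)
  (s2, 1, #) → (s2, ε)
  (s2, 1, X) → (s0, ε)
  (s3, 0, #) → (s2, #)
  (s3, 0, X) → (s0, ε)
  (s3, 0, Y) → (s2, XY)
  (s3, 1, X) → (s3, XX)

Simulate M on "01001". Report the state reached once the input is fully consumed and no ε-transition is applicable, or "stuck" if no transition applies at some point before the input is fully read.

(s0, 01001, #) ⊢ (s3, 1001, XX#) ⊢ (s3, 001, XXX#) ⊢ (s0, 01, XX#) ⊢ (s1, 1, YX#)
No transition for (s1, 1, top Y); M blocks with input 1 remaining.

stuck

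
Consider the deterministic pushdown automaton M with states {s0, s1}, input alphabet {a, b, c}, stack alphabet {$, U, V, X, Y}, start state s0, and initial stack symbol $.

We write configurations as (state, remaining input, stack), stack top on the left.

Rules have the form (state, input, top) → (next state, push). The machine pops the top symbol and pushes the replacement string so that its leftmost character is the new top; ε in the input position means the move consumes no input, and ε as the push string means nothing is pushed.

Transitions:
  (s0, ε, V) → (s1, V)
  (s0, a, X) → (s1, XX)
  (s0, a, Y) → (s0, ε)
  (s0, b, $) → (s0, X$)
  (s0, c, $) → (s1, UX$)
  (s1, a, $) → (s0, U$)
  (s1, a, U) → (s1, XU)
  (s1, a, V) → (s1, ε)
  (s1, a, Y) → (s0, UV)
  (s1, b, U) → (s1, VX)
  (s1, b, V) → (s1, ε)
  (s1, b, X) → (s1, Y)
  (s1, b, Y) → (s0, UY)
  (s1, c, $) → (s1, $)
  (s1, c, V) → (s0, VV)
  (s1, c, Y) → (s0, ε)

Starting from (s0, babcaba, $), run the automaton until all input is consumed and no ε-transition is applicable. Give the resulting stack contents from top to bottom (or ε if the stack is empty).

UVX$

(s0, babcaba, $)
  read b, top $: go to s0, push X$ → (s0, abcaba, X$)
  read a, top X: go to s1, push XX → (s1, bcaba, XX$)
  read b, top X: go to s1, push Y → (s1, caba, YX$)
  read c, top Y: go to s0, push ε → (s0, aba, X$)
  read a, top X: go to s1, push XX → (s1, ba, XX$)
  read b, top X: go to s1, push Y → (s1, a, YX$)
  read a, top Y: go to s0, push UV → (s0, ε, UVX$)
All input consumed in state s0 with stack UVX$.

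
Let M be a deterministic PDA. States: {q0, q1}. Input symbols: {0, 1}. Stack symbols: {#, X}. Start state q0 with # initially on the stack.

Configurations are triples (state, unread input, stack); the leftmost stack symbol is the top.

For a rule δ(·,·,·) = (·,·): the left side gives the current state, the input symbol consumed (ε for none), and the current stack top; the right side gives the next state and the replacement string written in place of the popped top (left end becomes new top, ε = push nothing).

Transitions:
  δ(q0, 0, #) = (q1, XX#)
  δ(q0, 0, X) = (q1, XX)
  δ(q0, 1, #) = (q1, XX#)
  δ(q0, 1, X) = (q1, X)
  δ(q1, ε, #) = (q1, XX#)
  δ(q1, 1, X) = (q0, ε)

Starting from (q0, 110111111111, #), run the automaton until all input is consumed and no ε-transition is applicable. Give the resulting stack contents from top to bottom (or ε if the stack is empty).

(q0, 110111111111, #) ⊢ (q1, 10111111111, XX#) ⊢ (q0, 0111111111, X#) ⊢ (q1, 111111111, XX#) ⊢ (q0, 11111111, X#) ⊢ (q1, 1111111, X#) ⊢ (q0, 111111, #) ⊢ (q1, 11111, XX#) ⊢ (q0, 1111, X#) ⊢ (q1, 111, X#) ⊢ (q0, 11, #) ⊢ (q1, 1, XX#) ⊢ (q0, ε, X#)
All input consumed in state q0 with stack X#.

X#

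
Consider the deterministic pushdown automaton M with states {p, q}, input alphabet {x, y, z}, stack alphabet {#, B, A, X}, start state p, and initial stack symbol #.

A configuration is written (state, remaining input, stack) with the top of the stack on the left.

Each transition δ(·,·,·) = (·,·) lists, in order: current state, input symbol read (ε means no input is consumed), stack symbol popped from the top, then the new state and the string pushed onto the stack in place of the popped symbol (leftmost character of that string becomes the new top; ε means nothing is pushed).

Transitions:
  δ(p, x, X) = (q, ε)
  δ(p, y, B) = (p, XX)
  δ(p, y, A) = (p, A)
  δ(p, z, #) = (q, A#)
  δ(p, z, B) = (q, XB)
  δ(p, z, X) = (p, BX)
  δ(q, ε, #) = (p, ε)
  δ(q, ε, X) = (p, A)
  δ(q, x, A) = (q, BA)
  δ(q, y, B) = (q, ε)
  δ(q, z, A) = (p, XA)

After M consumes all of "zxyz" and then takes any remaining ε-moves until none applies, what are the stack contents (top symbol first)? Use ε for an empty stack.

(p, zxyz, #)
  read z, top #: go to q, push A# → (q, xyz, A#)
  read x, top A: go to q, push BA → (q, yz, BA#)
  read y, top B: go to q, push ε → (q, z, A#)
  read z, top A: go to p, push XA → (p, ε, XA#)
All input consumed in state p with stack XA#.

XA#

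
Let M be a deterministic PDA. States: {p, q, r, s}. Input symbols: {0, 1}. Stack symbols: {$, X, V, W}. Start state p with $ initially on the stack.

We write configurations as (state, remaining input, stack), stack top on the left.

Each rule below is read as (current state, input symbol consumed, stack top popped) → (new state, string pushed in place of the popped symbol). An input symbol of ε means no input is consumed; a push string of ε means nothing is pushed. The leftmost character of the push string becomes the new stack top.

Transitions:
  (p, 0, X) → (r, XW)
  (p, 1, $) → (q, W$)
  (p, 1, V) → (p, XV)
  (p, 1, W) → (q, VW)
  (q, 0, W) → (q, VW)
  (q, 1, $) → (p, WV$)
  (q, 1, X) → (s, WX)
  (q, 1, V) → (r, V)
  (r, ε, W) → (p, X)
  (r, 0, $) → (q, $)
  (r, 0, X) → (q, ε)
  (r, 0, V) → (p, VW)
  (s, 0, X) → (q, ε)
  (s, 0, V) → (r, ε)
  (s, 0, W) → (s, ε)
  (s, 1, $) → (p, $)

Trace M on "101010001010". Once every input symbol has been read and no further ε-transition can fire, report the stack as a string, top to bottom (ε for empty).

XWVWWVWW$

(p, 101010001010, $) ⊢ (q, 01010001010, W$) ⊢ (q, 1010001010, VW$) ⊢ (r, 010001010, VW$) ⊢ (p, 10001010, VWW$) ⊢ (p, 0001010, XVWW$) ⊢ (r, 001010, XWVWW$) ⊢ (q, 01010, WVWW$) ⊢ (q, 1010, VWVWW$) ⊢ (r, 010, VWVWW$) ⊢ (p, 10, VWWVWW$) ⊢ (p, 0, XVWWVWW$) ⊢ (r, ε, XWVWWVWW$)
All input consumed in state r with stack XWVWWVWW$.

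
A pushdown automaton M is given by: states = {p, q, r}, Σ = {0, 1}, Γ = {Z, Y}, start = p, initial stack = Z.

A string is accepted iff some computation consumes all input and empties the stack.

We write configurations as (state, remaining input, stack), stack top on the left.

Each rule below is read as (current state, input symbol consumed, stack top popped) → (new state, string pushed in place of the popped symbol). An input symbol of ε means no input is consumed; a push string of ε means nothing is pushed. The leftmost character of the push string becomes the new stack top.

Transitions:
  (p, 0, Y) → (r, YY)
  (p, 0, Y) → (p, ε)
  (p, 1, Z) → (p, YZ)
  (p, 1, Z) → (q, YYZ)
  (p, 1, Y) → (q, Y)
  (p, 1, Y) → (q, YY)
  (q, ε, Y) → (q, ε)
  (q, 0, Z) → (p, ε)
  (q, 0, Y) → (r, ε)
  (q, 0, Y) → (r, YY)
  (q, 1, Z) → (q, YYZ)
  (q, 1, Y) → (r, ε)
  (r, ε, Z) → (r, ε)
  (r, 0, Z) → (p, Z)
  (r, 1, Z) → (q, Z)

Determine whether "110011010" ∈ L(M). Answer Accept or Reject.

Accept

One accepting computation: (p, 110011010, Z) ⊢ (p, 10011010, YZ) ⊢ (q, 0011010, YZ) ⊢ (r, 011010, Z) ⊢ (p, 11010, Z) ⊢ (p, 1010, YZ) ⊢ (q, 010, YZ) ⊢ (r, 10, Z) ⊢ (q, 0, Z) ⊢ (p, ε, ε)
All input consumed and the stack is empty.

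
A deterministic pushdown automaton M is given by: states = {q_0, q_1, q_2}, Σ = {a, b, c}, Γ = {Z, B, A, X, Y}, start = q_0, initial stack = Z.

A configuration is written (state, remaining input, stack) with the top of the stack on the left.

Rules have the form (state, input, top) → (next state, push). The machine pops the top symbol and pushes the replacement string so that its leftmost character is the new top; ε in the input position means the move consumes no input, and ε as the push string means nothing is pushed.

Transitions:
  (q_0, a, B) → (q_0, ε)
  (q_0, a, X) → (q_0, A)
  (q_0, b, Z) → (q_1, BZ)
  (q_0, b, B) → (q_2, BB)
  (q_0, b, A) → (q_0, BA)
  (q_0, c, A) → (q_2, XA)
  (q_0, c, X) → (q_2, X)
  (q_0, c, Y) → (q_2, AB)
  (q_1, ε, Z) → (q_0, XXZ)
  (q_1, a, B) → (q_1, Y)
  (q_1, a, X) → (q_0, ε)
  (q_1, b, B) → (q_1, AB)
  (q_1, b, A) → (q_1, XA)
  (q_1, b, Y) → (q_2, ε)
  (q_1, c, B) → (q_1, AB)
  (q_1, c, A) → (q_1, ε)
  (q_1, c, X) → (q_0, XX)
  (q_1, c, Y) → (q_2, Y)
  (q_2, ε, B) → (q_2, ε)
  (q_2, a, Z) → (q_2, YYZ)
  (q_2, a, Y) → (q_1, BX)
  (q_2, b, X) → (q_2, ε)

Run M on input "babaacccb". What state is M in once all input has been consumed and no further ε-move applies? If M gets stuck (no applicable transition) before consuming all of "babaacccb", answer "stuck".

q_1

(q_0, babaacccb, Z) ⊢ (q_1, abaacccb, BZ) ⊢ (q_1, baacccb, YZ) ⊢ (q_2, aacccb, Z) ⊢ (q_2, acccb, YYZ) ⊢ (q_1, cccb, BXYZ) ⊢ (q_1, ccb, ABXYZ) ⊢ (q_1, cb, BXYZ) ⊢ (q_1, b, ABXYZ) ⊢ (q_1, ε, XABXYZ)
All input consumed; M is in state q_1.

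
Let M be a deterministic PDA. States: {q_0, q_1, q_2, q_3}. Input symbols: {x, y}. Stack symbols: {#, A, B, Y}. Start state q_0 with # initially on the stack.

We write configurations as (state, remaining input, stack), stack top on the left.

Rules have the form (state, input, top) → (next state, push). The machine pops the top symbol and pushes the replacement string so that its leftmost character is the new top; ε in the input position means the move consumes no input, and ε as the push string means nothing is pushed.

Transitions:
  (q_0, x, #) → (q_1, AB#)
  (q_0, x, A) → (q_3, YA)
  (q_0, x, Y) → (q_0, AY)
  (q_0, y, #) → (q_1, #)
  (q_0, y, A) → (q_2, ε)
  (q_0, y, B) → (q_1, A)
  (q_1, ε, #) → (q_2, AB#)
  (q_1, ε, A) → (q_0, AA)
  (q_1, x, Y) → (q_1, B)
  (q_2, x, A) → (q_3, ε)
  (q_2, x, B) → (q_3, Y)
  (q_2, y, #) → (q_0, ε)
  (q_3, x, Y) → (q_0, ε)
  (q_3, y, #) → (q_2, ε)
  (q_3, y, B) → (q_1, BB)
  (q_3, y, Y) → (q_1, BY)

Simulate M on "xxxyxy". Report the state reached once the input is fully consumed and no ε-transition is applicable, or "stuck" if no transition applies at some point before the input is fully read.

q_1

(q_0, xxxyxy, #)
  read x, top #: go to q_1, push AB# → (q_1, xxyxy, AB#)
  ε-move, top A: go to q_0, push AA → (q_0, xxyxy, AAB#)
  read x, top A: go to q_3, push YA → (q_3, xyxy, YAAB#)
  read x, top Y: go to q_0, push ε → (q_0, yxy, AAB#)
  read y, top A: go to q_2, push ε → (q_2, xy, AB#)
  read x, top A: go to q_3, push ε → (q_3, y, B#)
  read y, top B: go to q_1, push BB → (q_1, ε, BB#)
All input consumed; M is in state q_1.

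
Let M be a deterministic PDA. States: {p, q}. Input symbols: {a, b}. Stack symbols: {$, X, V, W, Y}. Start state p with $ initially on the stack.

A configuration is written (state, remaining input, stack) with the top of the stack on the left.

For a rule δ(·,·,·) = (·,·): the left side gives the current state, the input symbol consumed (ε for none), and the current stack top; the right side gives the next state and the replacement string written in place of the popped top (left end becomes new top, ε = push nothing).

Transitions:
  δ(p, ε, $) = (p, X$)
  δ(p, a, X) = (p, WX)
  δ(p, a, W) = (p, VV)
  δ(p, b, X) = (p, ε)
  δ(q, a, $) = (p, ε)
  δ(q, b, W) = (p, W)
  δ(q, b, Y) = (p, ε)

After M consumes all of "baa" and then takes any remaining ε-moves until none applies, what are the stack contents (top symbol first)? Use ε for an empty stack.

(p, baa, $)
  ε-move, top $: go to p, push X$ → (p, baa, X$)
  read b, top X: go to p, push ε → (p, aa, $)
  ε-move, top $: go to p, push X$ → (p, aa, X$)
  read a, top X: go to p, push WX → (p, a, WX$)
  read a, top W: go to p, push VV → (p, ε, VVX$)
All input consumed in state p with stack VVX$.

VVX$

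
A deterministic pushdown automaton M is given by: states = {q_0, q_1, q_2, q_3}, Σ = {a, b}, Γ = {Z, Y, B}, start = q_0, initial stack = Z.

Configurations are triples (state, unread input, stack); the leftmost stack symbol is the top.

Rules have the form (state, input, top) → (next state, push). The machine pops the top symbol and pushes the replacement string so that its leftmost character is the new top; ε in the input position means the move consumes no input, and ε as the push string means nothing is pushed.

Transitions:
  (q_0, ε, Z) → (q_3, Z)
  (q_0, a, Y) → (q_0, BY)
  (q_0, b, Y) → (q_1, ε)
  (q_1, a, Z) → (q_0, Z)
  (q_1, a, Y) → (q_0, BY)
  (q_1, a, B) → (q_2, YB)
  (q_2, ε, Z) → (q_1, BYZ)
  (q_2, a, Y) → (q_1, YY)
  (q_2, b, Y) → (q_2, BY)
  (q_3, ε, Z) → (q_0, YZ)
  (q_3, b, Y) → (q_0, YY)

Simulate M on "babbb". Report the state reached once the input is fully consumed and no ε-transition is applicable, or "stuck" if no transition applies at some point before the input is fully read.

(q_0, babbb, Z)
  ε-move, top Z: go to q_3, push Z → (q_3, babbb, Z)
  ε-move, top Z: go to q_0, push YZ → (q_0, babbb, YZ)
  read b, top Y: go to q_1, push ε → (q_1, abbb, Z)
  read a, top Z: go to q_0, push Z → (q_0, bbb, Z)
  ε-move, top Z: go to q_3, push Z → (q_3, bbb, Z)
  ε-move, top Z: go to q_0, push YZ → (q_0, bbb, YZ)
  read b, top Y: go to q_1, push ε → (q_1, bb, Z)
No transition for (q_1, b, top Z); M blocks with input bb remaining.

stuck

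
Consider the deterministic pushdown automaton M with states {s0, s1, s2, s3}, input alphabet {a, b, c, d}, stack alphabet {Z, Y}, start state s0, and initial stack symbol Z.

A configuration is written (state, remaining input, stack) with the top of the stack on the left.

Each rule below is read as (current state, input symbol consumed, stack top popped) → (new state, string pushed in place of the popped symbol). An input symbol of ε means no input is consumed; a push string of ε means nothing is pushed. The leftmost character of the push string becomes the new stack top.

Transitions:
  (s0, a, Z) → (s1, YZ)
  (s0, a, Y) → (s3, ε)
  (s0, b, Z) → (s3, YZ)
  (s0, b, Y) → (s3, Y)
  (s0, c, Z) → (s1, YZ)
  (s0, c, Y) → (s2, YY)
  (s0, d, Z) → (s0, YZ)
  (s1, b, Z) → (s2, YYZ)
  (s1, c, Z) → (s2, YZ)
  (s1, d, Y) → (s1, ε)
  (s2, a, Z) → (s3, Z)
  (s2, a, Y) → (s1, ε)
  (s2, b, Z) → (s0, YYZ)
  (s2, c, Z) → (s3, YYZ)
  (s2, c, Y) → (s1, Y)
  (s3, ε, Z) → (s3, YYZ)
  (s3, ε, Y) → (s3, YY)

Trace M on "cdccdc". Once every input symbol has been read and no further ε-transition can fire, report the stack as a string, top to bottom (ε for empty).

(s0, cdccdc, Z) ⊢ (s1, dccdc, YZ) ⊢ (s1, ccdc, Z) ⊢ (s2, cdc, YZ) ⊢ (s1, dc, YZ) ⊢ (s1, c, Z) ⊢ (s2, ε, YZ)
All input consumed in state s2 with stack YZ.

YZ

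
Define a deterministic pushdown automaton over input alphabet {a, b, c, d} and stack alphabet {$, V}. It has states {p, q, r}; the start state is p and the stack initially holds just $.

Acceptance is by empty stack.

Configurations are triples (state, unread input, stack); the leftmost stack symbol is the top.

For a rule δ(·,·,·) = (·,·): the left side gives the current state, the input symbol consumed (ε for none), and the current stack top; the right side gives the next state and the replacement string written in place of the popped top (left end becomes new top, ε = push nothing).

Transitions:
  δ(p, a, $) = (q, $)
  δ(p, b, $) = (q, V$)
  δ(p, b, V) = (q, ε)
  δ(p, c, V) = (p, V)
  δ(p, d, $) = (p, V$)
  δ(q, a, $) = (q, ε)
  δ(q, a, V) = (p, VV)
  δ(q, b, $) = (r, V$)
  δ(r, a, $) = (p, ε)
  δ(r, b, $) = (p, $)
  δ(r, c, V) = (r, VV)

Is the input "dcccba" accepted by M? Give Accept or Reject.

Accept

(p, dcccba, $)
  read d, top $: go to p, push V$ → (p, cccba, V$)
  read c, top V: go to p, push V → (p, ccba, V$)
  read c, top V: go to p, push V → (p, cba, V$)
  read c, top V: go to p, push V → (p, ba, V$)
  read b, top V: go to q, push ε → (q, a, $)
  read a, top $: go to q, push ε → (q, ε, ε)
All input consumed and the stack is empty.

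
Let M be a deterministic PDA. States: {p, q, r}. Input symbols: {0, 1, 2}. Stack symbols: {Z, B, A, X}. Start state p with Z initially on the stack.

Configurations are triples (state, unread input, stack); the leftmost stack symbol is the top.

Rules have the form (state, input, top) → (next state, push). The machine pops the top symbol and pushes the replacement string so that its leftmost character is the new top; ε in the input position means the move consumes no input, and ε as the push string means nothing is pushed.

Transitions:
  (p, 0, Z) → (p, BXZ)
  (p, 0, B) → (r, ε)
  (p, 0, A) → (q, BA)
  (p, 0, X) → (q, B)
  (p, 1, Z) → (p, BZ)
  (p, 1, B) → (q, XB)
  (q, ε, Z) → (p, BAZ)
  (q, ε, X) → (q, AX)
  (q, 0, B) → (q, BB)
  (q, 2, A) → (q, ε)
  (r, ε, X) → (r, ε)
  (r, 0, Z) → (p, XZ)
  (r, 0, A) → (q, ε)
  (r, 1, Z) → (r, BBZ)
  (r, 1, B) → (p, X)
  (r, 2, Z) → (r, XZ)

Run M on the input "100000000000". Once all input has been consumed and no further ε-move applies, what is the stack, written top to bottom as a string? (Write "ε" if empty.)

(p, 100000000000, Z)
  read 1, top Z: go to p, push BZ → (p, 00000000000, BZ)
  read 0, top B: go to r, push ε → (r, 0000000000, Z)
  read 0, top Z: go to p, push XZ → (p, 000000000, XZ)
  read 0, top X: go to q, push B → (q, 00000000, BZ)
  read 0, top B: go to q, push BB → (q, 0000000, BBZ)
  read 0, top B: go to q, push BB → (q, 000000, BBBZ)
  read 0, top B: go to q, push BB → (q, 00000, BBBBZ)
  read 0, top B: go to q, push BB → (q, 0000, BBBBBZ)
  read 0, top B: go to q, push BB → (q, 000, BBBBBBZ)
  read 0, top B: go to q, push BB → (q, 00, BBBBBBBZ)
  read 0, top B: go to q, push BB → (q, 0, BBBBBBBBZ)
  read 0, top B: go to q, push BB → (q, ε, BBBBBBBBBZ)
All input consumed in state q with stack BBBBBBBBBZ.

BBBBBBBBBZ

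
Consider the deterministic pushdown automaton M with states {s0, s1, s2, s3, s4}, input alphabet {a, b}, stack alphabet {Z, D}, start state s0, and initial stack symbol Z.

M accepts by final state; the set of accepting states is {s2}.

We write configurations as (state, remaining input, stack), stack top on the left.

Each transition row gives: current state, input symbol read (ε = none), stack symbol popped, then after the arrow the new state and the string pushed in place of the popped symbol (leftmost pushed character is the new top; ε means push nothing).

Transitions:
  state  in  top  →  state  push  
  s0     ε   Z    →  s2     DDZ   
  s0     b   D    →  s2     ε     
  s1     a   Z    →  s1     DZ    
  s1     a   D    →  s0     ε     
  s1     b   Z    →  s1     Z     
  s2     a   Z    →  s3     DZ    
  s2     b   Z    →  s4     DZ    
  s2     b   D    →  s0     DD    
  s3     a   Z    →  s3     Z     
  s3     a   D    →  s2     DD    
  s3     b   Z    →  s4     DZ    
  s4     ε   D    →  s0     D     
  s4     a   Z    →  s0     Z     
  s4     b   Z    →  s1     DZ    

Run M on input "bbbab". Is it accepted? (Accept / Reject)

Reject

(s0, bbbab, Z)
  ε-move, top Z: go to s2, push DDZ → (s2, bbbab, DDZ)
  read b, top D: go to s0, push DD → (s0, bbab, DDDZ)
  read b, top D: go to s2, push ε → (s2, bab, DDZ)
  read b, top D: go to s0, push DD → (s0, ab, DDDZ)
No transition applies at (s0, ab, DDDZ); input not fully consumed.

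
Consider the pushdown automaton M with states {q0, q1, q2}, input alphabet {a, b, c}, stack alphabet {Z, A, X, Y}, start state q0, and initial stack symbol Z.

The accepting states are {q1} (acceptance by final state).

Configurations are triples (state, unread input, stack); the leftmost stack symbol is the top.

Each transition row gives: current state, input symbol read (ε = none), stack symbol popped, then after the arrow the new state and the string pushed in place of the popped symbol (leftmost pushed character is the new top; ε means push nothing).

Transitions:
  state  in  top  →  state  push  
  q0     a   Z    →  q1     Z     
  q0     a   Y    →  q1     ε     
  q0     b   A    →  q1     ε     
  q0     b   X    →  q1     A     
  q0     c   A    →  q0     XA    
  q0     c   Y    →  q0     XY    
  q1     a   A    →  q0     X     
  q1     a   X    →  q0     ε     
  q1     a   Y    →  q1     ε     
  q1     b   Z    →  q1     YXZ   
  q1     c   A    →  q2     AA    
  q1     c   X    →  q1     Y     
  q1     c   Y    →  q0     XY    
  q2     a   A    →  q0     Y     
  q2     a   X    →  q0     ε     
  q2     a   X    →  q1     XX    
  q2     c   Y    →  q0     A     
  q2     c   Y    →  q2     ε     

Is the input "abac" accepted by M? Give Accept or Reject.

One accepting computation: (q0, abac, Z) ⊢ (q1, bac, Z) ⊢ (q1, ac, YXZ) ⊢ (q1, c, XZ) ⊢ (q1, ε, YZ)
All input consumed and state q1 ∈ F.

Accept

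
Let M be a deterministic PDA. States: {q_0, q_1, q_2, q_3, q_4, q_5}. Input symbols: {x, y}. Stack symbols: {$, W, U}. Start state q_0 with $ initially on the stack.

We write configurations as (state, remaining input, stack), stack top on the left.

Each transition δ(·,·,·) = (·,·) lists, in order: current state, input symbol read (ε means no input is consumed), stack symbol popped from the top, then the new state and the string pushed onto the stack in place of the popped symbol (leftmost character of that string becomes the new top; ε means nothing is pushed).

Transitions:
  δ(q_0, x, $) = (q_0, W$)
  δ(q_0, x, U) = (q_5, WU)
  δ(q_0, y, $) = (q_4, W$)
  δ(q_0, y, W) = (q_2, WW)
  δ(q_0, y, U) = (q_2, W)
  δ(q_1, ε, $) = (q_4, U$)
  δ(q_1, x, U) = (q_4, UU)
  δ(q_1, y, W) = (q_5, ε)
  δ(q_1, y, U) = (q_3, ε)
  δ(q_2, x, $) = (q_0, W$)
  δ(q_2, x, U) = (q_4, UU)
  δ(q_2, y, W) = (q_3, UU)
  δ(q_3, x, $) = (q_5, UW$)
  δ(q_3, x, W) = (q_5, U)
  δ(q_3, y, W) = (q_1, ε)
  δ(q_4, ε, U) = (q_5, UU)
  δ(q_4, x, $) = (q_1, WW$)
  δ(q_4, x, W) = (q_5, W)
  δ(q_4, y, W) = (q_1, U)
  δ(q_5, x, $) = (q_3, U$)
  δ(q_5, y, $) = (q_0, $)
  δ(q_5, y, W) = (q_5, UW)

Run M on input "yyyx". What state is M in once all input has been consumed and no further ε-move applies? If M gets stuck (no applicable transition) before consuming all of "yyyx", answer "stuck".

q_5

(q_0, yyyx, $)
  read y, top $: go to q_4, push W$ → (q_4, yyx, W$)
  read y, top W: go to q_1, push U → (q_1, yx, U$)
  read y, top U: go to q_3, push ε → (q_3, x, $)
  read x, top $: go to q_5, push UW$ → (q_5, ε, UW$)
All input consumed; M is in state q_5.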